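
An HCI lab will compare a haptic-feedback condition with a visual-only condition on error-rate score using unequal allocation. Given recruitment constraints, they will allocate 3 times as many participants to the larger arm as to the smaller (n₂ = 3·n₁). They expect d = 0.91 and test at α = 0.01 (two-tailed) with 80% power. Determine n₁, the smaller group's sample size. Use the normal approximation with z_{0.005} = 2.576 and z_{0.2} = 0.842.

With allocation ratio k = n₂/n₁ = 3, Var(x̄₁−x̄₂) = σ²(1/n₁ + 1/(k·n₁)) = σ²·(k+1)/(k·n₁).
So n₁ = (1 + 1/k)·((z_{α/2} + z_β)/d)² = 1.333 × (3.418/0.91)².
n₁ = 1.333 × 14.11 = 18.8.
Round up: n₁ = 19, giving n₂ = 3 × 19 = 57.

n₁ = 19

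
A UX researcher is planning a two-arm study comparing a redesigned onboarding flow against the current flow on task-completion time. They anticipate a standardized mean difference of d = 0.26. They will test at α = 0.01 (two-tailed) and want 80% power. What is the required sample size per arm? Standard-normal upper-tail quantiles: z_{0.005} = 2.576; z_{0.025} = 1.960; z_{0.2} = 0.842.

For two independent groups with equal n: n = 2·((z_{α/2} + z_β) / d)².
z_{α/2} + z_β = 2.576 + 0.842 = 3.418.
n = 2 × (3.418 / 0.26)² = 2 × 13.146² = 2 × 172.82 = 345.6.
Round up to the next whole participant.

n = 346 per group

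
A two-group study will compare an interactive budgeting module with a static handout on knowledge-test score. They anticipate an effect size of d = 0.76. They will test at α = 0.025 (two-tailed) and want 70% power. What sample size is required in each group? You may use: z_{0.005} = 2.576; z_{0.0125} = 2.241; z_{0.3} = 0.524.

For two independent groups with equal n: n = 2·((z_{α/2} + z_β) / d)².
z_{α/2} + z_β = 2.241 + 0.524 = 2.765.
n = 2 × (2.765 / 0.76)² = 2 × 3.638² = 2 × 13.24 = 26.5.
Round up to the next whole participant.

n = 27 per group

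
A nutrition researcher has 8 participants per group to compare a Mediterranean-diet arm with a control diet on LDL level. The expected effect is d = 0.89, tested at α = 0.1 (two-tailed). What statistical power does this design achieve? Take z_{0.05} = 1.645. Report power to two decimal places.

For two equal groups, power = Φ(d·√(n/2) − z_{α/2}).
d·√(n/2) = 0.89 × √(8/2) = 0.89 × 2.000 = 1.780.
z_β = 1.780 − 1.645 = 0.135.
Power = Φ(0.135) = 0.554.

power ≈ 0.55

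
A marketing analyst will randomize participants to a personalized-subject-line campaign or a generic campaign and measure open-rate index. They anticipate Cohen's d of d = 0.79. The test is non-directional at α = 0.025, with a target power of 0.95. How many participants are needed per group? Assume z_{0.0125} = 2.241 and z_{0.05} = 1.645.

For two independent groups with equal n: n = 2·((z_{α/2} + z_β) / d)².
z_{α/2} + z_β = 2.241 + 1.645 = 3.886.
n = 2 × (3.886 / 0.79)² = 2 × 4.919² = 2 × 24.20 = 48.4.
Round up to the next whole participant.

n = 49 per group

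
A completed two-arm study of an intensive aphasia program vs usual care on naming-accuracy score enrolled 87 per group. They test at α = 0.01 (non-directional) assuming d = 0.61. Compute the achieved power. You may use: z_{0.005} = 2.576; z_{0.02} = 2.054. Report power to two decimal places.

For two equal groups, power = Φ(d·√(n/2) − z_{α/2}).
d·√(n/2) = 0.61 × √(87/2) = 0.61 × 6.595 = 4.023.
z_β = 4.023 − 2.576 = 1.447.
Power = Φ(1.447) = 0.926.

power ≈ 0.93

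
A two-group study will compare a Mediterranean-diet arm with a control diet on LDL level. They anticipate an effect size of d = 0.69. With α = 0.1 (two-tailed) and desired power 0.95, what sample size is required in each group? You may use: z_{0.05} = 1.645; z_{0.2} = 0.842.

For two independent groups with equal n: n = 2·((z_{α/2} + z_β) / d)².
z_{α/2} + z_β = 1.645 + 1.645 = 3.290.
n = 2 × (3.290 / 0.69)² = 2 × 4.768² = 2 × 22.73 = 45.5.
Round up to the next whole participant.

n = 46 per group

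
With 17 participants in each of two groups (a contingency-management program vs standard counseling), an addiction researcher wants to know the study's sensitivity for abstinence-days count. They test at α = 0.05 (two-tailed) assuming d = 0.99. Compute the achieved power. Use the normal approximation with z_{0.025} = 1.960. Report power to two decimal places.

For two equal groups, power = Φ(d·√(n/2) − z_{α/2}).
d·√(n/2) = 0.99 × √(17/2) = 0.99 × 2.915 = 2.886.
z_β = 2.886 − 1.960 = 0.926.
Power = Φ(0.926) = 0.823.

power ≈ 0.82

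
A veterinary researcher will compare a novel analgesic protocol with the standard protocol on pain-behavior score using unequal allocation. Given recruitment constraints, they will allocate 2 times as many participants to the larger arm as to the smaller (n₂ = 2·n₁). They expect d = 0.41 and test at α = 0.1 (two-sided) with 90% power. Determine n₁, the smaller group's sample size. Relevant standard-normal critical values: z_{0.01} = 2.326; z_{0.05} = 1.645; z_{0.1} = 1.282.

With allocation ratio k = n₂/n₁ = 2, Var(x̄₁−x̄₂) = σ²(1/n₁ + 1/(k·n₁)) = σ²·(k+1)/(k·n₁).
So n₁ = (1 + 1/k)·((z_{α/2} + z_β)/d)² = 1.500 × (2.927/0.41)².
n₁ = 1.500 × 50.97 = 76.4.
Round up: n₁ = 77, giving n₂ = 2 × 77 = 154.

n₁ = 77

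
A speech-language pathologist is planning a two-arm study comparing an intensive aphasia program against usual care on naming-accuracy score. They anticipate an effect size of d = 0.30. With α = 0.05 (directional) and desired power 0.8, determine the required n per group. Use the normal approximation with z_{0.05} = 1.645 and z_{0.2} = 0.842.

For two independent groups with equal n: n = 2·((z_{α} + z_β) / d)².
z_{α} + z_β = 1.645 + 0.842 = 2.487.
n = 2 × (2.487 / 0.30)² = 2 × 8.290² = 2 × 68.72 = 137.4.
Round up to the next whole participant.

n = 138 per group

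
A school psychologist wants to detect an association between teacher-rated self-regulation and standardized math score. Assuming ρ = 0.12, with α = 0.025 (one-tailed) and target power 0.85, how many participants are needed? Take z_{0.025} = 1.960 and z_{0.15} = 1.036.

Fisher's z: C = ½·ln((1+r)/(1−r)) = ½·ln(1.2727) = 0.1206.
n = ((z_{α} + z_β)/C)² + 3.
(1.960 + 1.036) / 0.1206 = 2.996 / 0.1206 = 24.842.
n = 24.842² + 3 = 617.15 + 3 = 620.1.
Round up.

n = 621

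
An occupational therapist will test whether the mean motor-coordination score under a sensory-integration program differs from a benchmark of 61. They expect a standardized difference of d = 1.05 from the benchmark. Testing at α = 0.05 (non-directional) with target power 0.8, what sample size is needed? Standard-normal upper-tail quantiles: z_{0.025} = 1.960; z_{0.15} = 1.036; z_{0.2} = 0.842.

For a one-sample test: n = ((z_{α/2} + z_β) / d)².
z_{α/2} + z_β = 1.960 + 0.842 = 2.802.
n = (2.802 / 1.05)² = 2.669² = 7.12.
Round up.

n = 8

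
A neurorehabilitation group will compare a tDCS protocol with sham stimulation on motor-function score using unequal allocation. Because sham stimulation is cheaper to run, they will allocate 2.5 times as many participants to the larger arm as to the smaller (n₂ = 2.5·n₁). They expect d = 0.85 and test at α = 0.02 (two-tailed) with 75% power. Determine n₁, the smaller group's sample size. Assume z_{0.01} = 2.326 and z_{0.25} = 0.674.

n₁ = 18

With allocation ratio k = n₂/n₁ = 2.5, Var(x̄₁−x̄₂) = σ²(1/n₁ + 1/(k·n₁)) = σ²·(k+1)/(k·n₁).
So n₁ = (1 + 1/k)·((z_{α/2} + z_β)/d)² = 1.400 × (3.000/0.85)².
n₁ = 1.400 × 12.46 = 17.4.
Round up: n₁ = 18, giving n₂ = 2.5 × 18 = 45.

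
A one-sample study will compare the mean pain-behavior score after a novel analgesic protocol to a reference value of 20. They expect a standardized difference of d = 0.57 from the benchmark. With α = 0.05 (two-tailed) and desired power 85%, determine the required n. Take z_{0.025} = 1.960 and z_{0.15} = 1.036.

n = 28

For a one-sample test: n = ((z_{α/2} + z_β) / d)².
z_{α/2} + z_β = 1.960 + 1.036 = 2.996.
n = (2.996 / 0.57)² = 5.256² = 27.63.
Round up.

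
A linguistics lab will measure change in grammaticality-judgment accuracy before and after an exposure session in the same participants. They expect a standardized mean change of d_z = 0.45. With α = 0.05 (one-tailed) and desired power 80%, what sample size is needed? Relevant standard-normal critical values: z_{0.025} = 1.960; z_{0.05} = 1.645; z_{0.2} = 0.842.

n = 31 pairs

For a paired (one-sample on differences) test: n = ((z_{α} + z_β) / d)².
z_{α} + z_β = 1.645 + 0.842 = 2.487.
n = (2.487 / 0.45)² = 5.527² = 30.54.
Round up.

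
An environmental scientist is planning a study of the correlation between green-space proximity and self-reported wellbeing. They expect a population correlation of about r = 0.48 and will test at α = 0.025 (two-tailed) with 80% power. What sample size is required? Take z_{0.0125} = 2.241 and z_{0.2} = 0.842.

Fisher's z: C = ½·ln((1+r)/(1−r)) = ½·ln(2.8462) = 0.5230.
n = ((z_{α/2} + z_β)/C)² + 3.
(2.241 + 0.842) / 0.5230 = 3.083 / 0.5230 = 5.895.
n = 5.895² + 3 = 34.75 + 3 = 37.7.
Round up.

n = 38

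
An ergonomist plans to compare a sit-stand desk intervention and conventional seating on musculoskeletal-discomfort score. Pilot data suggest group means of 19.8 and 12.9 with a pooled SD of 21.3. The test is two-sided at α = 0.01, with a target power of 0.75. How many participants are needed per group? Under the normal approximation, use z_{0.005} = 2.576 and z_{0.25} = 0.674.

Cohen's d = |M₁ − M₂| / SD_pooled = |19.8 − 12.9| / 21.3 = 6.9 / 21.3 = 0.324.
For two independent groups with equal n: n = 2·((z_{α/2} + z_β) / d)².
z_{α/2} + z_β = 2.576 + 0.674 = 3.250.
n = 2 × (3.250 / 0.324)² = 2 × 10.031² = 2 × 100.62 = 201.2.
Round up to the next whole participant.

n = 202 per group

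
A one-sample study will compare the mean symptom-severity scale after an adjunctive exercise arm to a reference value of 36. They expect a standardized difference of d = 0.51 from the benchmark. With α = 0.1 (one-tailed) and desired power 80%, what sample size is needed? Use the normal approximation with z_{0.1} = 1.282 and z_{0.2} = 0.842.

n = 18

For a one-sample test: n = ((z_{α} + z_β) / d)².
z_{α} + z_β = 1.282 + 0.842 = 2.124.
n = (2.124 / 0.51)² = 4.165² = 17.34.
Round up.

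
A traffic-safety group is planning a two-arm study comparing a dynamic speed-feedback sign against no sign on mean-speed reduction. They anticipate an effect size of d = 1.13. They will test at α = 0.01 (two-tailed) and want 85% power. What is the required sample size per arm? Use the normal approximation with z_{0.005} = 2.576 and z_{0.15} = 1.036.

n = 21 per group

For two independent groups with equal n: n = 2·((z_{α/2} + z_β) / d)².
z_{α/2} + z_β = 2.576 + 1.036 = 3.612.
n = 2 × (3.612 / 1.13)² = 2 × 3.196² = 2 × 10.22 = 20.4.
Round up to the next whole participant.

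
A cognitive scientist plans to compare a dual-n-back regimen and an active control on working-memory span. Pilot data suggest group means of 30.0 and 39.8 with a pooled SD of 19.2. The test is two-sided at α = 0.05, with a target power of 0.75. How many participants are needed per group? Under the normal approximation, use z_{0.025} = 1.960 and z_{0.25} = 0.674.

Cohen's d = |M₁ − M₂| / SD_pooled = |30.0 − 39.8| / 19.2 = 9.8 / 19.2 = 0.510.
For two independent groups with equal n: n = 2·((z_{α/2} + z_β) / d)².
z_{α/2} + z_β = 1.960 + 0.674 = 2.634.
n = 2 × (2.634 / 0.510)² = 2 × 5.165² = 2 × 26.67 = 53.3.
Round up to the next whole participant.

n = 54 per group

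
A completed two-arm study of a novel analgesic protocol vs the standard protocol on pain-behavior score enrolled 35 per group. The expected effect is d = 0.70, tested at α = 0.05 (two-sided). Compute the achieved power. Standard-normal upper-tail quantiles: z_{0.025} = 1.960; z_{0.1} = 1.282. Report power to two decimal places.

power ≈ 0.83

For two equal groups, power = Φ(d·√(n/2) − z_{α/2}).
d·√(n/2) = 0.70 × √(35/2) = 0.70 × 4.183 = 2.928.
z_β = 2.928 − 1.960 = 0.968.
Power = Φ(0.968) = 0.834.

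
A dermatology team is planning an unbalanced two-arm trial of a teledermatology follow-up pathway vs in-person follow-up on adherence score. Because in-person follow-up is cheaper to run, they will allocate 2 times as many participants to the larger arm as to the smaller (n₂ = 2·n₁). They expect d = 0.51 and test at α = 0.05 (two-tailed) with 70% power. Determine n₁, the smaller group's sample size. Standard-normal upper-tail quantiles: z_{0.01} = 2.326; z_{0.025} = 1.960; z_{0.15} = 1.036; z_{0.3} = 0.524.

With allocation ratio k = n₂/n₁ = 2, Var(x̄₁−x̄₂) = σ²(1/n₁ + 1/(k·n₁)) = σ²·(k+1)/(k·n₁).
So n₁ = (1 + 1/k)·((z_{α/2} + z_β)/d)² = 1.500 × (2.484/0.51)².
n₁ = 1.500 × 23.72 = 35.6.
Round up: n₁ = 36, giving n₂ = 2 × 36 = 72.

n₁ = 36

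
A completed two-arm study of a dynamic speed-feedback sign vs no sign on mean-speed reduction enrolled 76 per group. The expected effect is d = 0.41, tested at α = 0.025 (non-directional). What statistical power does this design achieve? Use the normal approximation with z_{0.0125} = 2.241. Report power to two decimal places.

power ≈ 0.61

For two equal groups, power = Φ(d·√(n/2) − z_{α/2}).
d·√(n/2) = 0.41 × √(76/2) = 0.41 × 6.164 = 2.527.
z_β = 2.527 − 2.241 = 0.286.
Power = Φ(0.286) = 0.613.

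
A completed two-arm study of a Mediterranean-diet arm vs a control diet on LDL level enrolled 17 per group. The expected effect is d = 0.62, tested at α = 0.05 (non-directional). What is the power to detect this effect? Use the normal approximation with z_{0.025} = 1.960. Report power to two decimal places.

power ≈ 0.44

For two equal groups, power = Φ(d·√(n/2) − z_{α/2}).
d·√(n/2) = 0.62 × √(17/2) = 0.62 × 2.915 = 1.808.
z_β = 1.808 − 1.960 = -0.152.
Power = Φ(-0.152) = 0.439.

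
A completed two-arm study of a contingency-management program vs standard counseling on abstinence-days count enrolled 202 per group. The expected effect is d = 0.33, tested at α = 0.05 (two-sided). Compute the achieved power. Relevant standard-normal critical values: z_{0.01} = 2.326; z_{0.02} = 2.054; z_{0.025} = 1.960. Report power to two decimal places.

power ≈ 0.91

For two equal groups, power = Φ(d·√(n/2) − z_{α/2}).
d·√(n/2) = 0.33 × √(202/2) = 0.33 × 10.050 = 3.316.
z_β = 3.316 − 1.960 = 1.356.
Power = Φ(1.356) = 0.913.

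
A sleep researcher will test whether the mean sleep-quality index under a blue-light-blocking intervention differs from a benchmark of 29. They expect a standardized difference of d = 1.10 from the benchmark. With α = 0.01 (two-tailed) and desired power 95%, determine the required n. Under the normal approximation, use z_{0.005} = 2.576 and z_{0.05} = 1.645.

n = 15

For a one-sample test: n = ((z_{α/2} + z_β) / d)².
z_{α/2} + z_β = 2.576 + 1.645 = 4.221.
n = (4.221 / 1.10)² = 3.837² = 14.72.
Round up.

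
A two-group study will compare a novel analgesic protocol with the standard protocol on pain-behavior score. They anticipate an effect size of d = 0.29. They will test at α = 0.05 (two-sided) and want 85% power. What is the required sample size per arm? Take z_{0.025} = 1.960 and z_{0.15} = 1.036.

n = 214 per group

For two independent groups with equal n: n = 2·((z_{α/2} + z_β) / d)².
z_{α/2} + z_β = 1.960 + 1.036 = 2.996.
n = 2 × (2.996 / 0.29)² = 2 × 10.331² = 2 × 106.73 = 213.5.
Round up to the next whole participant.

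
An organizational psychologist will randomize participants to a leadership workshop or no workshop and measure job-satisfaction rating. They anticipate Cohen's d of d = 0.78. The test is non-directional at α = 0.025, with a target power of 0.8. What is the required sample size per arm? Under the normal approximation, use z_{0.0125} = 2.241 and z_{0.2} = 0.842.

For two independent groups with equal n: n = 2·((z_{α/2} + z_β) / d)².
z_{α/2} + z_β = 2.241 + 0.842 = 3.083.
n = 2 × (3.083 / 0.78)² = 2 × 3.953² = 2 × 15.62 = 31.2.
Round up to the next whole participant.

n = 32 per group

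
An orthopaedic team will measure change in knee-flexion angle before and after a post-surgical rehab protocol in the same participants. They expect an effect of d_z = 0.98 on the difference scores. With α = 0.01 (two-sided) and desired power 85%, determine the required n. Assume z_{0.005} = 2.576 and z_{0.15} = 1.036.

For a paired (one-sample on differences) test: n = ((z_{α/2} + z_β) / d)².
z_{α/2} + z_β = 2.576 + 1.036 = 3.612.
n = (3.612 / 0.98)² = 3.686² = 13.58.
Round up.

n = 14 pairs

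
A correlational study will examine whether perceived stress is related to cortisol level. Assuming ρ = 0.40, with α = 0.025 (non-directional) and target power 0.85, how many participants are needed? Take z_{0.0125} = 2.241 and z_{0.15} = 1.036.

n = 63

Fisher's z: C = ½·ln((1+r)/(1−r)) = ½·ln(2.3333) = 0.4236.
n = ((z_{α/2} + z_β)/C)² + 3.
(2.241 + 1.036) / 0.4236 = 3.277 / 0.4236 = 7.736.
n = 7.736² + 3 = 59.85 + 3 = 62.8.
Round up.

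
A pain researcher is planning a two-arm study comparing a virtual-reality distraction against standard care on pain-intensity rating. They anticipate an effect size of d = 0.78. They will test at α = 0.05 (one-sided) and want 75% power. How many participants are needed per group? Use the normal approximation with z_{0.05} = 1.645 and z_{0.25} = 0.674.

n = 18 per group

For two independent groups with equal n: n = 2·((z_{α} + z_β) / d)².
z_{α} + z_β = 1.645 + 0.674 = 2.319.
n = 2 × (2.319 / 0.78)² = 2 × 2.973² = 2 × 8.84 = 17.7.
Round up to the next whole participant.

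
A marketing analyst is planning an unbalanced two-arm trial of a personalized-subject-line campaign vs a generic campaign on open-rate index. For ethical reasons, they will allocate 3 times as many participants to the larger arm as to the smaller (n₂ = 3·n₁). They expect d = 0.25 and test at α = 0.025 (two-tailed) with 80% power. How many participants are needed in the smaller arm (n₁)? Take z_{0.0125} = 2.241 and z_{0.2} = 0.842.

With allocation ratio k = n₂/n₁ = 3, Var(x̄₁−x̄₂) = σ²(1/n₁ + 1/(k·n₁)) = σ²·(k+1)/(k·n₁).
So n₁ = (1 + 1/k)·((z_{α/2} + z_β)/d)² = 1.333 × (3.083/0.25)².
n₁ = 1.333 × 152.08 = 202.8.
Round up: n₁ = 203, giving n₂ = 3 × 203 = 609.

n₁ = 203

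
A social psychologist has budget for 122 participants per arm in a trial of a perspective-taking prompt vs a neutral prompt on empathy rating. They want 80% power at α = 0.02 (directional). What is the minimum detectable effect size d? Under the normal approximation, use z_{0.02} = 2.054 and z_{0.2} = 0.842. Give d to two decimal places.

d_min ≈ 0.37

For two independent groups of n = 122 each: d_min = (z_{α} + z_β)·√(2/n).
z-sum = 2.054 + 0.842 = 2.896.
d_min = 2.896 × √(2/122) = 2.896 × 0.1280 = 0.371.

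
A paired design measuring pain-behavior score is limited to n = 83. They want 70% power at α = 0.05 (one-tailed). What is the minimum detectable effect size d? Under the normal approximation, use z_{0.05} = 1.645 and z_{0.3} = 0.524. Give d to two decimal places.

For a single sample (or paired design) of n = 83: d_min = (z_{α} + z_β)/√n.
z-sum = 1.645 + 0.524 = 2.169.
d_min = 2.169 / √83 = 2.169 / 9.110 = 0.238.

d_min ≈ 0.24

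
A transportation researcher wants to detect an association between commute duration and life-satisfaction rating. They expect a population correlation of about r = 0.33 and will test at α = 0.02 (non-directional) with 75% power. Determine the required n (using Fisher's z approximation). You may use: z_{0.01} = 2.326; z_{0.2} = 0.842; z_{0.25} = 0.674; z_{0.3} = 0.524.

n = 80

Fisher's z: C = ½·ln((1+r)/(1−r)) = ½·ln(1.9851) = 0.3428.
n = ((z_{α/2} + z_β)/C)² + 3.
(2.326 + 0.674) / 0.3428 = 3.000 / 0.3428 = 8.751.
n = 8.751² + 3 = 76.59 + 3 = 79.6.
Round up.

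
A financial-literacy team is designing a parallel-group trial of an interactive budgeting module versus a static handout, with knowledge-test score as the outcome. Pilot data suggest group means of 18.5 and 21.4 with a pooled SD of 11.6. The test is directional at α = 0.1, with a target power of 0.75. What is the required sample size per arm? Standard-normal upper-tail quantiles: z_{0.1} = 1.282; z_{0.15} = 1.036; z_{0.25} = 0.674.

n = 123 per group

Cohen's d = |M₁ − M₂| / SD_pooled = |18.5 − 21.4| / 11.6 = 2.9 / 11.6 = 0.250.
For two independent groups with equal n: n = 2·((z_{α} + z_β) / d)².
z_{α} + z_β = 1.282 + 0.674 = 1.956.
n = 2 × (1.956 / 0.250)² = 2 × 7.824² = 2 × 61.21 = 122.4.
Round up to the next whole participant.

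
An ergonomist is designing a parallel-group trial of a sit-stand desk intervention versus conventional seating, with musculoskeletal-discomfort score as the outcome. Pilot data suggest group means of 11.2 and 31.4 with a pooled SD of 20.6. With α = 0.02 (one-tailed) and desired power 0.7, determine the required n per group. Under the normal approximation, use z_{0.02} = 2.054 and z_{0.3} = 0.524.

n = 14 per group

Cohen's d = |M₁ − M₂| / SD_pooled = |11.2 − 31.4| / 20.6 = 20.2 / 20.6 = 0.981.
For two independent groups with equal n: n = 2·((z_{α} + z_β) / d)².
z_{α} + z_β = 2.054 + 0.524 = 2.578.
n = 2 × (2.578 / 0.981)² = 2 × 2.628² = 2 × 6.91 = 13.8.
Round up to the next whole participant.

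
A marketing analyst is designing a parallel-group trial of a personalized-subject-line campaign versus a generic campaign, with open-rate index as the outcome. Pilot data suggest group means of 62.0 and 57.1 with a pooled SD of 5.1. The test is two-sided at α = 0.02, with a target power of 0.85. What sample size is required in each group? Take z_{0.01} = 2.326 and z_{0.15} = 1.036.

Cohen's d = |M₁ − M₂| / SD_pooled = |62.0 − 57.1| / 5.1 = 4.9 / 5.1 = 0.961.
For two independent groups with equal n: n = 2·((z_{α/2} + z_β) / d)².
z_{α/2} + z_β = 2.326 + 1.036 = 3.362.
n = 2 × (3.362 / 0.961)² = 2 × 3.498² = 2 × 12.24 = 24.5.
Round up to the next whole participant.

n = 25 per group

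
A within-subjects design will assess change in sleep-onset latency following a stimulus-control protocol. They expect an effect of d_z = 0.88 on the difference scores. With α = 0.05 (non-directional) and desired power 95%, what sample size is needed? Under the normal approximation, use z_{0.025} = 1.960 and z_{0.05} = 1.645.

For a paired (one-sample on differences) test: n = ((z_{α/2} + z_β) / d)².
z_{α/2} + z_β = 1.960 + 1.645 = 3.605.
n = (3.605 / 0.88)² = 4.097² = 16.78.
Round up.

n = 17 pairs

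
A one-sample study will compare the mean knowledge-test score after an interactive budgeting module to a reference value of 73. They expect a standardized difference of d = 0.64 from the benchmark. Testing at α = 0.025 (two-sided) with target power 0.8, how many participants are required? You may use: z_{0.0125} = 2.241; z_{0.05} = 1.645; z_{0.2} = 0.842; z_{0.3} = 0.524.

For a one-sample test: n = ((z_{α/2} + z_β) / d)².
z_{α/2} + z_β = 2.241 + 0.842 = 3.083.
n = (3.083 / 0.64)² = 4.817² = 23.21.
Round up.

n = 24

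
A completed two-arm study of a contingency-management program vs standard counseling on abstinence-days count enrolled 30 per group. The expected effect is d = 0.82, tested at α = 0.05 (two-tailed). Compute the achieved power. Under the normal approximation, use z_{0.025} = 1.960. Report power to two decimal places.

For two equal groups, power = Φ(d·√(n/2) − z_{α/2}).
d·√(n/2) = 0.82 × √(30/2) = 0.82 × 3.873 = 3.176.
z_β = 3.176 − 1.960 = 1.216.
Power = Φ(1.216) = 0.888.

power ≈ 0.89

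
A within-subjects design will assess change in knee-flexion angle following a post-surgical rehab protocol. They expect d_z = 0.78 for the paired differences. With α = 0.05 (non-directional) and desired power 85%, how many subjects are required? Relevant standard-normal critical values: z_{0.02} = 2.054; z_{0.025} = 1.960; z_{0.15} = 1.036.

n = 15 pairs

For a paired (one-sample on differences) test: n = ((z_{α/2} + z_β) / d)².
z_{α/2} + z_β = 1.960 + 1.036 = 2.996.
n = (2.996 / 0.78)² = 3.841² = 14.75.
Round up.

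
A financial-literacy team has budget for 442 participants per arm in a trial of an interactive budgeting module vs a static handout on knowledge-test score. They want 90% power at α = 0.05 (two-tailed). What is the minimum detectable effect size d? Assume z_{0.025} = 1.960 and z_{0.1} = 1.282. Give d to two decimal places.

For two independent groups of n = 442 each: d_min = (z_{α/2} + z_β)·√(2/n).
z-sum = 1.960 + 1.282 = 3.242.
d_min = 3.242 × √(2/442) = 3.242 × 0.0673 = 0.218.

d_min ≈ 0.22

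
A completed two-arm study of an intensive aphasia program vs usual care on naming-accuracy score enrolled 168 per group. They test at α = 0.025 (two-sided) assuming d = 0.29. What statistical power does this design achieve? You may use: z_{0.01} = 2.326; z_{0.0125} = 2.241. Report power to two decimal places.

power ≈ 0.66

For two equal groups, power = Φ(d·√(n/2) − z_{α/2}).
d·√(n/2) = 0.29 × √(168/2) = 0.29 × 9.165 = 2.658.
z_β = 2.658 − 2.241 = 0.417.
Power = Φ(0.417) = 0.662.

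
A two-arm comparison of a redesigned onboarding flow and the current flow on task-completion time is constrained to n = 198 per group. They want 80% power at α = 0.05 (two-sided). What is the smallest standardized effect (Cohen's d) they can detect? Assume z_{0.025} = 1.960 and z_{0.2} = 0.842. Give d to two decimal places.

For two independent groups of n = 198 each: d_min = (z_{α/2} + z_β)·√(2/n).
z-sum = 1.960 + 0.842 = 2.802.
d_min = 2.802 × √(2/198) = 2.802 × 0.1005 = 0.282.

d_min ≈ 0.28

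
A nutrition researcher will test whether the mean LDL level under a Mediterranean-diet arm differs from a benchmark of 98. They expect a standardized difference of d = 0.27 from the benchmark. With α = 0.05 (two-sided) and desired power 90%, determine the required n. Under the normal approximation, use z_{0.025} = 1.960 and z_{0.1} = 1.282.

n = 145

For a one-sample test: n = ((z_{α/2} + z_β) / d)².
z_{α/2} + z_β = 1.960 + 1.282 = 3.242.
n = (3.242 / 0.27)² = 12.007² = 144.18.
Round up.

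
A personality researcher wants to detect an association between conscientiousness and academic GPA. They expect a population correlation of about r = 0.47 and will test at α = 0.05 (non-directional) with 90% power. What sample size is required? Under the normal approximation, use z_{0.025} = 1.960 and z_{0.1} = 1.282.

Fisher's z: C = ½·ln((1+r)/(1−r)) = ½·ln(2.7736) = 0.5101.
n = ((z_{α/2} + z_β)/C)² + 3.
(1.960 + 1.282) / 0.5101 = 3.242 / 0.5101 = 6.356.
n = 6.356² + 3 = 40.39 + 3 = 43.4.
Round up.

n = 44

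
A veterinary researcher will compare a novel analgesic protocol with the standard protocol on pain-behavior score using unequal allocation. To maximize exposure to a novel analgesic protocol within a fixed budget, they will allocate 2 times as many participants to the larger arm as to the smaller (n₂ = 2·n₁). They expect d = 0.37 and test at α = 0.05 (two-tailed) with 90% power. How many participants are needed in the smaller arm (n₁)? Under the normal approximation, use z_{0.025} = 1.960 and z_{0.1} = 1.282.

n₁ = 116

With allocation ratio k = n₂/n₁ = 2, Var(x̄₁−x̄₂) = σ²(1/n₁ + 1/(k·n₁)) = σ²·(k+1)/(k·n₁).
So n₁ = (1 + 1/k)·((z_{α/2} + z_β)/d)² = 1.500 × (3.242/0.37)².
n₁ = 1.500 × 76.78 = 115.2.
Round up: n₁ = 116, giving n₂ = 2 × 116 = 232.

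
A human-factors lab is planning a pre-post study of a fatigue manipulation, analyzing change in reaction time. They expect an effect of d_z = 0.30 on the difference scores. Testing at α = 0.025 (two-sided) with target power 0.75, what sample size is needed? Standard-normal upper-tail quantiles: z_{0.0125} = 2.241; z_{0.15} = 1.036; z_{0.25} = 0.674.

n = 95 pairs

For a paired (one-sample on differences) test: n = ((z_{α/2} + z_β) / d)².
z_{α/2} + z_β = 2.241 + 0.674 = 2.915.
n = (2.915 / 0.30)² = 9.717² = 94.41.
Round up.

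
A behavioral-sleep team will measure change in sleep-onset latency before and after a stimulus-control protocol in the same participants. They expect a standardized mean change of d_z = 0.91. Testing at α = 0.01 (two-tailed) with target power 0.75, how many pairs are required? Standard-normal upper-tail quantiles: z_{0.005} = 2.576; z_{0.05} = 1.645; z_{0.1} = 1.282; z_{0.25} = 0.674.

n = 13 pairs

For a paired (one-sample on differences) test: n = ((z_{α/2} + z_β) / d)².
z_{α/2} + z_β = 2.576 + 0.674 = 3.250.
n = (3.250 / 0.91)² = 3.571² = 12.76.
Round up.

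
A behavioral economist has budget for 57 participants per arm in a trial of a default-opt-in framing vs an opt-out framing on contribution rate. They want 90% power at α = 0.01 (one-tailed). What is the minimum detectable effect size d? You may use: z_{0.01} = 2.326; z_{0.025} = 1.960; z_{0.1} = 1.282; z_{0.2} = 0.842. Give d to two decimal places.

For two independent groups of n = 57 each: d_min = (z_{α} + z_β)·√(2/n).
z-sum = 2.326 + 1.282 = 3.608.
d_min = 3.608 × √(2/57) = 3.608 × 0.1873 = 0.676.

d_min ≈ 0.68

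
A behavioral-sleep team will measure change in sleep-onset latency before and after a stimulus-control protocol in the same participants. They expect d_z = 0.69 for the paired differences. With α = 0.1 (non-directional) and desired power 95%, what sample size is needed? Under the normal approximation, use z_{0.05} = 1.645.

For a paired (one-sample on differences) test: n = ((z_{α/2} + z_β) / d)².
z_{α/2} + z_β = 1.645 + 1.645 = 3.290.
n = (3.290 / 0.69)² = 4.768² = 22.73.
Round up.

n = 23 pairs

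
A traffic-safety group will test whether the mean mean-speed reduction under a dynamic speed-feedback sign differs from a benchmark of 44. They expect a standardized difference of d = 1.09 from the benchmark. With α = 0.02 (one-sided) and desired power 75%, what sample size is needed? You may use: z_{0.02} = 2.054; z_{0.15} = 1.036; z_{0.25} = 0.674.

For a one-sample test: n = ((z_{α} + z_β) / d)².
z_{α} + z_β = 2.054 + 0.674 = 2.728.
n = (2.728 / 1.09)² = 2.503² = 6.26.
Round up.

n = 7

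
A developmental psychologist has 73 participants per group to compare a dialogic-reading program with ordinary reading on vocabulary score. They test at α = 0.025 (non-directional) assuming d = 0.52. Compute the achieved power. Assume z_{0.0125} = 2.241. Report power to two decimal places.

power ≈ 0.82

For two equal groups, power = Φ(d·√(n/2) − z_{α/2}).
d·√(n/2) = 0.52 × √(73/2) = 0.52 × 6.042 = 3.142.
z_β = 3.142 − 2.241 = 0.901.
Power = Φ(0.901) = 0.816.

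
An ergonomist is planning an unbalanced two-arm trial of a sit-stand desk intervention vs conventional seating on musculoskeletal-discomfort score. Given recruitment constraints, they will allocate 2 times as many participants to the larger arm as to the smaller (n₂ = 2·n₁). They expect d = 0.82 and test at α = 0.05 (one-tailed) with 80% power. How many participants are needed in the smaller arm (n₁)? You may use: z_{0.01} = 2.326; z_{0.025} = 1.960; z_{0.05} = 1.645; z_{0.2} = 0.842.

n₁ = 14

With allocation ratio k = n₂/n₁ = 2, Var(x̄₁−x̄₂) = σ²(1/n₁ + 1/(k·n₁)) = σ²·(k+1)/(k·n₁).
So n₁ = (1 + 1/k)·((z_{α} + z_β)/d)² = 1.500 × (2.487/0.82)².
n₁ = 1.500 × 9.20 = 13.8.
Round up: n₁ = 14, giving n₂ = 2 × 14 = 28.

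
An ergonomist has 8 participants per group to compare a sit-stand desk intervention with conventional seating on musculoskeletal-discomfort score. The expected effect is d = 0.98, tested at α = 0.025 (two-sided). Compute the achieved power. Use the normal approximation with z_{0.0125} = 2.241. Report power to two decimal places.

For two equal groups, power = Φ(d·√(n/2) − z_{α/2}).
d·√(n/2) = 0.98 × √(8/2) = 0.98 × 2.000 = 1.960.
z_β = 1.960 − 2.241 = -0.281.
Power = Φ(-0.281) = 0.389.

power ≈ 0.39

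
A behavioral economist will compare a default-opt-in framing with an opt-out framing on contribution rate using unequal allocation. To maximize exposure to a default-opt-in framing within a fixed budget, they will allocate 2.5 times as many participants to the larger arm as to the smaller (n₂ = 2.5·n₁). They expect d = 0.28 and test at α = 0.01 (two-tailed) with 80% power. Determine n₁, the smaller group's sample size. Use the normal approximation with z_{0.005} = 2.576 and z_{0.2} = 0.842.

n₁ = 209

With allocation ratio k = n₂/n₁ = 2.5, Var(x̄₁−x̄₂) = σ²(1/n₁ + 1/(k·n₁)) = σ²·(k+1)/(k·n₁).
So n₁ = (1 + 1/k)·((z_{α/2} + z_β)/d)² = 1.400 × (3.418/0.28)².
n₁ = 1.400 × 149.01 = 208.6.
Round up: n₁ = 209, giving n₂ = ⌈2.5 × 209⌉ = ⌈522.5⌉ = 523.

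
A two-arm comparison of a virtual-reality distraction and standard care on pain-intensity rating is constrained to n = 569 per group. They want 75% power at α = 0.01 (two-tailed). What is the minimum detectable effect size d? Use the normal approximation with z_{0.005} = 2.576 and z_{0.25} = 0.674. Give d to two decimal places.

d_min ≈ 0.19

For two independent groups of n = 569 each: d_min = (z_{α/2} + z_β)·√(2/n).
z-sum = 2.576 + 0.674 = 3.250.
d_min = 3.250 × √(2/569) = 3.250 × 0.0593 = 0.193.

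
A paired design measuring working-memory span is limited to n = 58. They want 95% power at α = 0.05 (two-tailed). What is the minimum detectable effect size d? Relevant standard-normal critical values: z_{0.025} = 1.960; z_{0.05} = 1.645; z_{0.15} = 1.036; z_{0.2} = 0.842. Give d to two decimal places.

d_min ≈ 0.47

For a single sample (or paired design) of n = 58: d_min = (z_{α/2} + z_β)/√n.
z-sum = 1.960 + 1.645 = 3.605.
d_min = 3.605 / √58 = 3.605 / 7.616 = 0.473.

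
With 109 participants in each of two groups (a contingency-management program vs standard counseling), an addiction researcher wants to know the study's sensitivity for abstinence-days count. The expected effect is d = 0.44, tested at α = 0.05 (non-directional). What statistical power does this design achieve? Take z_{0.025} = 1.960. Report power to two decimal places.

power ≈ 0.90

For two equal groups, power = Φ(d·√(n/2) − z_{α/2}).
d·√(n/2) = 0.44 × √(109/2) = 0.44 × 7.382 = 3.248.
z_β = 3.248 − 1.960 = 1.288.
Power = Φ(1.288) = 0.901.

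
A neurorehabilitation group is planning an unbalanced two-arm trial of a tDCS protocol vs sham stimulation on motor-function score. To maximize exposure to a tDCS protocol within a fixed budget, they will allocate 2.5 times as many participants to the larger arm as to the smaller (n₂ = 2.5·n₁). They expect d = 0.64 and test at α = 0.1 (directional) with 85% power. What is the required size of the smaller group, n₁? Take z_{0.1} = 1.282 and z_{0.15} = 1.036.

n₁ = 19

With allocation ratio k = n₂/n₁ = 2.5, Var(x̄₁−x̄₂) = σ²(1/n₁ + 1/(k·n₁)) = σ²·(k+1)/(k·n₁).
So n₁ = (1 + 1/k)·((z_{α} + z_β)/d)² = 1.400 × (2.318/0.64)².
n₁ = 1.400 × 13.12 = 18.4.
Round up: n₁ = 19, giving n₂ = ⌈2.5 × 19⌉ = ⌈47.5⌉ = 48.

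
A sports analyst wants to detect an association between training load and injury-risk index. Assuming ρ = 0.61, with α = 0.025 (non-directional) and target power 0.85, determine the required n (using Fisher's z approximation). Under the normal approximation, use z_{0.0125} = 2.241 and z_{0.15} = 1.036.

n = 25

Fisher's z: C = ½·ln((1+r)/(1−r)) = ½·ln(4.1282) = 0.7089.
n = ((z_{α/2} + z_β)/C)² + 3.
(2.241 + 1.036) / 0.7089 = 3.277 / 0.7089 = 4.623.
n = 4.623² + 3 = 21.37 + 3 = 24.4.
Round up.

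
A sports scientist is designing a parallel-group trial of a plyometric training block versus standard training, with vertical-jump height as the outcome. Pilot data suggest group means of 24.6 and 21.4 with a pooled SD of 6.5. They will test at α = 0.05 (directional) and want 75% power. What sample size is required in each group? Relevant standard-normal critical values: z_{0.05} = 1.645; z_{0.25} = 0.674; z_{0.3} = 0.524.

n = 45 per group

Cohen's d = |M₁ − M₂| / SD_pooled = |24.6 − 21.4| / 6.5 = 3.2 / 6.5 = 0.492.
For two independent groups with equal n: n = 2·((z_{α} + z_β) / d)².
z_{α} + z_β = 1.645 + 0.674 = 2.319.
n = 2 × (2.319 / 0.492)² = 2 × 4.713² = 2 × 22.22 = 44.4.
Round up to the next whole participant.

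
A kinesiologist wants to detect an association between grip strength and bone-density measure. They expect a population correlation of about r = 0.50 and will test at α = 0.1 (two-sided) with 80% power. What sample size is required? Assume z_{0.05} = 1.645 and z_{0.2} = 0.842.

n = 24

Fisher's z: C = ½·ln((1+r)/(1−r)) = ½·ln(3.0000) = 0.5493.
n = ((z_{α/2} + z_β)/C)² + 3.
(1.645 + 0.842) / 0.5493 = 2.487 / 0.5493 = 4.528.
n = 4.528² + 3 = 20.50 + 3 = 23.5.
Round up.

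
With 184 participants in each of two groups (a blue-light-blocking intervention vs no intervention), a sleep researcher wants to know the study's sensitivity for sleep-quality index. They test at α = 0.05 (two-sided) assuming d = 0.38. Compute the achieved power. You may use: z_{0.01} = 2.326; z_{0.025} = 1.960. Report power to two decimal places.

For two equal groups, power = Φ(d·√(n/2) − z_{α/2}).
d·√(n/2) = 0.38 × √(184/2) = 0.38 × 9.592 = 3.645.
z_β = 3.645 − 1.960 = 1.685.
Power = Φ(1.685) = 0.954.

power ≈ 0.95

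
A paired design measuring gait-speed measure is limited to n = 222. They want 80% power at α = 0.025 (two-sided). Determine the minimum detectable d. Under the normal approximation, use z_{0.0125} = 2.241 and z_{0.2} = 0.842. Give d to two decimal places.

d_min ≈ 0.21

For a single sample (or paired design) of n = 222: d_min = (z_{α/2} + z_β)/√n.
z-sum = 2.241 + 0.842 = 3.083.
d_min = 3.083 / √222 = 3.083 / 14.900 = 0.207.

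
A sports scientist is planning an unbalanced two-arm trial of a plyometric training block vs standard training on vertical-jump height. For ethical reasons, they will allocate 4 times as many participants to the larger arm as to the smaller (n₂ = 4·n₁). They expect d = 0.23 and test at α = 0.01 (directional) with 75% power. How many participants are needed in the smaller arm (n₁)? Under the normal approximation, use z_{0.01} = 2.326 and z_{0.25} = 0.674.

With allocation ratio k = n₂/n₁ = 4, Var(x̄₁−x̄₂) = σ²(1/n₁ + 1/(k·n₁)) = σ²·(k+1)/(k·n₁).
So n₁ = (1 + 1/k)·((z_{α} + z_β)/d)² = 1.250 × (3.000/0.23)².
n₁ = 1.250 × 170.13 = 212.7.
Round up: n₁ = 213, giving n₂ = 4 × 213 = 852.

n₁ = 213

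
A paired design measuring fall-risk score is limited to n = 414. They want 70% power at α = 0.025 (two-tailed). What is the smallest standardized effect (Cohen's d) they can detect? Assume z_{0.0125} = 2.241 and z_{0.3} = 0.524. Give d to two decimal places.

d_min ≈ 0.14

For a single sample (or paired design) of n = 414: d_min = (z_{α/2} + z_β)/√n.
z-sum = 2.241 + 0.524 = 2.765.
d_min = 2.765 / √414 = 2.765 / 20.347 = 0.136.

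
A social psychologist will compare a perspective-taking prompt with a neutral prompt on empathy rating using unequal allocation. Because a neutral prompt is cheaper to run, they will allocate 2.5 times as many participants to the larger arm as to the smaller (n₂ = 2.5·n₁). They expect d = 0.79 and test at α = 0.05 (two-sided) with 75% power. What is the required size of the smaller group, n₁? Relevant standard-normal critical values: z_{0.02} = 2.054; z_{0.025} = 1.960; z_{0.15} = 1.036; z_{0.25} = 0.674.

n₁ = 16

With allocation ratio k = n₂/n₁ = 2.5, Var(x̄₁−x̄₂) = σ²(1/n₁ + 1/(k·n₁)) = σ²·(k+1)/(k·n₁).
So n₁ = (1 + 1/k)·((z_{α/2} + z_β)/d)² = 1.400 × (2.634/0.79)².
n₁ = 1.400 × 11.12 = 15.6.
Round up: n₁ = 16, giving n₂ = 2.5 × 16 = 40.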